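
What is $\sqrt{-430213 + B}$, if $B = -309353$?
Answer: $3 i \sqrt{82174} \approx 859.98 i$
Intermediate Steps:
$\sqrt{-430213 + B} = \sqrt{-430213 - 309353} = \sqrt{-739566} = 3 i \sqrt{82174}$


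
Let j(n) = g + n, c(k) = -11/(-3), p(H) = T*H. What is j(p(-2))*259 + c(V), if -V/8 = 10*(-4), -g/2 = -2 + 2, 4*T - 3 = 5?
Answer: -3097/3 ≈ -1032.3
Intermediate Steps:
T = 2 (T = ¾ + (¼)*5 = ¾ + 5/4 = 2)
g = 0 (g = -2*(-2 + 2) = -2*0 = 0)
V = 320 (V = -80*(-4) = -8*(-40) = 320)
p(H) = 2*H
c(k) = 11/3 (c(k) = -11*(-⅓) = 11/3)
j(n) = n (j(n) = 0 + n = n)
j(p(-2))*259 + c(V) = (2*(-2))*259 + 11/3 = -4*259 + 11/3 = -1036 + 11/3 = -3097/3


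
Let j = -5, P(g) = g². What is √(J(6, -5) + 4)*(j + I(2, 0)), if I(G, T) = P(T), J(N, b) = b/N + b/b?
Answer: -25*√6/6 ≈ -10.206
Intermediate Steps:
J(N, b) = 1 + b/N (J(N, b) = b/N + 1 = 1 + b/N)
I(G, T) = T²
√(J(6, -5) + 4)*(j + I(2, 0)) = √((6 - 5)/6 + 4)*(-5 + 0²) = √((⅙)*1 + 4)*(-5 + 0) = √(⅙ + 4)*(-5) = √(25/6)*(-5) = (5*√6/6)*(-5) = -25*√6/6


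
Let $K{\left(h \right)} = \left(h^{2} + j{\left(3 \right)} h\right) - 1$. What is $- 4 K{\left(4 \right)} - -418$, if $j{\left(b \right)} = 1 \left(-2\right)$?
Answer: $390$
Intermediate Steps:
$j{\left(b \right)} = -2$
$K{\left(h \right)} = -1 + h^{2} - 2 h$ ($K{\left(h \right)} = \left(h^{2} - 2 h\right) - 1 = -1 + h^{2} - 2 h$)
$- 4 K{\left(4 \right)} - -418 = - 4 \left(-1 + 4^{2} - 8\right) - -418 = - 4 \left(-1 + 16 - 8\right) + 418 = \left(-4\right) 7 + 418 = -28 + 418 = 390$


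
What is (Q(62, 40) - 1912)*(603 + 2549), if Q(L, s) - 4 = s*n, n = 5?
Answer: -5383616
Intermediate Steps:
Q(L, s) = 4 + 5*s (Q(L, s) = 4 + s*5 = 4 + 5*s)
(Q(62, 40) - 1912)*(603 + 2549) = ((4 + 5*40) - 1912)*(603 + 2549) = ((4 + 200) - 1912)*3152 = (204 - 1912)*3152 = -1708*3152 = -5383616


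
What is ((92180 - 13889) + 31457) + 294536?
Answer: 404284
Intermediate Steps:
((92180 - 13889) + 31457) + 294536 = (78291 + 31457) + 294536 = 109748 + 294536 = 404284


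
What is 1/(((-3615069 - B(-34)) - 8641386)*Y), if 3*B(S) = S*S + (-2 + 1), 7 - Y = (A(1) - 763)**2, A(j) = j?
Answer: 1/7116774807080 ≈ 1.4051e-13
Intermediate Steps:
Y = -580637 (Y = 7 - (1 - 763)**2 = 7 - 1*(-762)**2 = 7 - 1*580644 = 7 - 580644 = -580637)
B(S) = -1/3 + S**2/3 (B(S) = (S*S + (-2 + 1))/3 = (S**2 - 1)/3 = (-1 + S**2)/3 = -1/3 + S**2/3)
1/(((-3615069 - B(-34)) - 8641386)*Y) = 1/((-3615069 - (-1/3 + (1/3)*(-34)**2)) - 8641386*(-580637)) = -1/580637/((-3615069 - (-1/3 + (1/3)*1156)) - 8641386) = -1/580637/((-3615069 - (-1/3 + 1156/3)) - 8641386) = -1/580637/((-3615069 - 1*385) - 8641386) = -1/580637/((-3615069 - 385) - 8641386) = -1/580637/(-3615454 - 8641386) = -1/580637/(-12256840) = -1/12256840*(-1/580637) = 1/7116774807080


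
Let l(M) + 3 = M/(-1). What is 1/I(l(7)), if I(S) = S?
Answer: -⅒ ≈ -0.10000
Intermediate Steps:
l(M) = -3 - M (l(M) = -3 + M/(-1) = -3 + M*(-1) = -3 - M)
1/I(l(7)) = 1/(-3 - 1*7) = 1/(-3 - 7) = 1/(-10) = -⅒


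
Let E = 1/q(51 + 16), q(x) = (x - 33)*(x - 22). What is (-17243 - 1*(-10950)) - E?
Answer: -9628291/1530 ≈ -6293.0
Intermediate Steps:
q(x) = (-33 + x)*(-22 + x)
E = 1/1530 (E = 1/(726 + (51 + 16)**2 - 55*(51 + 16)) = 1/(726 + 67**2 - 55*67) = 1/(726 + 4489 - 3685) = 1/1530 ≈ 0.00065359)
(-17243 - 1*(-10950)) - E = (-17243 - 1*(-10950)) - 1*1/1530 = (-17243 + 10950) - 1/1530 = -6293 - 1/1530 = -9628291/1530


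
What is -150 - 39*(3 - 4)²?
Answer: -189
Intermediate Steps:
-150 - 39*(3 - 4)² = -150 - 39*(-1)² = -150 - 39*1 = -150 - 39 = -189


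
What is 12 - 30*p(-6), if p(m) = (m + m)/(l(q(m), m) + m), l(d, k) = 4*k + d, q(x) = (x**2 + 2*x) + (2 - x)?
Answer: 192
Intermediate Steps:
q(x) = 2 + x + x**2
l(d, k) = d + 4*k
p(m) = 2*m/(2 + m**2 + 6*m) (p(m) = (m + m)/(((2 + m + m**2) + 4*m) + m) = (2*m)/((2 + m**2 + 5*m) + m) = (2*m)/(2 + m**2 + 6*m) = 2*m/(2 + m**2 + 6*m))
12 - 30*p(-6) = 12 - 60*(-6)/(2 + (-6)**2 + 6*(-6)) = 12 - 60*(-6)/(2 + 36 - 36) = 12 - 60*(-6)/2 = 12 - 30*(-6) = 12 + 180 = 192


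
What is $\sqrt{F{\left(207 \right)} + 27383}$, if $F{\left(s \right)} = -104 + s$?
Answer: $3 \sqrt{3054} \approx 165.79$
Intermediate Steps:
$\sqrt{F{\left(207 \right)} + 27383} = \sqrt{\left(-104 + 207\right) + 27383} = \sqrt{103 + 27383} = \sqrt{27486} = 3 \sqrt{3054}$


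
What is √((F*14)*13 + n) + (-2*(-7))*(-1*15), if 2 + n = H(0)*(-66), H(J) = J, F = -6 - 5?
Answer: -210 + 2*I*√501 ≈ -210.0 + 44.766*I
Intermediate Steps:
F = -11
n = -2 (n = -2 + 0*(-66) = -2 + 0 = -2)
√((F*14)*13 + n) + (-2*(-7))*(-1*15) = √(-11*14*13 - 2) + (-2*(-7))*(-1*15) = √(-154*13 - 2) + 14*(-15) = √(-2002 - 2) - 210 = √(-2004) - 210 = 2*I*√501 - 210 = -210 + 2*I*√501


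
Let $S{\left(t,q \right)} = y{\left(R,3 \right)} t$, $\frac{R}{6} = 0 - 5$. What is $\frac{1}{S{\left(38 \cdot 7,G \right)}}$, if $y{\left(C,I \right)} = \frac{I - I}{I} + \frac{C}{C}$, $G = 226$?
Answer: $\frac{1}{266} \approx 0.0037594$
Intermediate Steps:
$R = -30$ ($R = 6 \left(0 - 5\right) = 6 \left(-5\right) = -30$)
$y{\left(C,I \right)} = 1$ ($y{\left(C,I \right)} = \frac{0}{I} + 1 = 0 + 1 = 1$)
$S{\left(t,q \right)} = t$ ($S{\left(t,q \right)} = 1 t = t$)
$\frac{1}{S{\left(38 \cdot 7,G \right)}} = \frac{1}{38 \cdot 7} = \frac{1}{266}$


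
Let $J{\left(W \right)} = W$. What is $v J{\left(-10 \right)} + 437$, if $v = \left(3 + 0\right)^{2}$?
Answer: $347$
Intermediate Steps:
$v = 9$ ($v = 3^{2} = 9$)
$v J{\left(-10 \right)} + 437 = 9 \left(-10\right) + 437 = -90 + 437 = 347$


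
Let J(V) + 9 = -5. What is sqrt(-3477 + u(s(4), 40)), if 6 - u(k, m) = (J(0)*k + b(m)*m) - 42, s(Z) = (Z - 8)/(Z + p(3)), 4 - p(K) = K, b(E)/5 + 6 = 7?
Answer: I*sqrt(91005)/5 ≈ 60.334*I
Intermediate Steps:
b(E) = 5 (b(E) = -30 + 5*7 = -30 + 35 = 5)
p(K) = 4 - K
J(V) = -14 (J(V) = -9 - 5 = -14)
s(Z) = (-8 + Z)/(1 + Z) (s(Z) = (Z - 8)/(Z + (4 - 1*3)) = (-8 + Z)/(Z + (4 - 3)) = (-8 + Z)/(Z + 1) = (-8 + Z)/(1 + Z))
u(k, m) = 48 - 5*m + 14*k (u(k, m) = 6 - ((-14*k + 5*m) - 42) = 6 - (-42 - 14*k + 5*m) = 6 + (42 - 5*m + 14*k) = 48 - 5*m + 14*k)
sqrt(-3477 + u(s(4), 40)) = sqrt(-3477 + (48 - 5*40 + 14*((-8 + 4)/(1 + 4)))) = sqrt(-3477 + (48 - 200 + 14*(-4/5))) = sqrt(-3477 + (48 - 200 - 56/5)) = sqrt(-3477 - 816/5) = sqrt(-18201/5) = I*sqrt(91005)/5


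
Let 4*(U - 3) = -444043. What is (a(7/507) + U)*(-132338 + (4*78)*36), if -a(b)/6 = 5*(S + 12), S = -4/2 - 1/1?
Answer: 26952806383/2 ≈ 1.3476e+10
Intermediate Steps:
U = -444031/4 (U = 3 + (¼)*(-444043) = 3 - 444043/4 = -444031/4 ≈ -1.1101e+5)
S = -3 (S = -4*½ - 1*1 = -2 - 1 = -3)
a(b) = -270 (a(b) = -30*(-3 + 12) = -30*9 = -6*45 = -270)
(a(7/507) + U)*(-132338 + (4*78)*36) = (-270 - 444031/4)*(-132338 + (4*78)*36) = -445111*(-132338 + 312*36)/4 = -445111*(-132338 + 11232)/4 = -445111/4*(-121106) = 26952806383/2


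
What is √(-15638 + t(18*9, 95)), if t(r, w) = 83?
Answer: I*√15555 ≈ 124.72*I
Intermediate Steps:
√(-15638 + t(18*9, 95)) = √(-15638 + 83) = √(-15555) = I*√15555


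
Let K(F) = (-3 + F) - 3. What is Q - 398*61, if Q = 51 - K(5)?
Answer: -24226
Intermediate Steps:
K(F) = -6 + F
Q = 52 (Q = 51 - (-6 + 5) = 51 - 1*(-1) = 51 + 1 = 52)
Q - 398*61 = 52 - 398*61 = 52 - 24278 = -24226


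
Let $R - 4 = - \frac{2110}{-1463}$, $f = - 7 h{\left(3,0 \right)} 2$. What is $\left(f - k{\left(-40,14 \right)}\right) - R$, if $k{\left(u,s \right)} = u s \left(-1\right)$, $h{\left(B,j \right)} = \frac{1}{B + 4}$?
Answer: $- \frac{830168}{1463} \approx -567.44$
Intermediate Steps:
$h{\left(B,j \right)} = \frac{1}{4 + B}$
$k{\left(u,s \right)} = - s u$ ($k{\left(u,s \right)} = s u \left(-1\right) = - s u$)
$f = -2$ ($f = - \frac{7}{4 + 3} \cdot 2 = - \frac{7}{7} \cdot 2 = \left(-7\right) \frac{1}{7} \cdot 2 = \left(-1\right) 2 = -2$)
$R = \frac{7962}{1463}$ ($R = 4 - \frac{2110}{-1463} = 4 - - \frac{2110}{1463} = 4 + \frac{2110}{1463} = \frac{7962}{1463} \approx 5.4422$)
$\left(f - k{\left(-40,14 \right)}\right) - R = \left(-2 - \left(-1\right) 14 \left(-40\right)\right) - \frac{7962}{1463} = \left(-2 - 560\right) - \frac{7962}{1463} = -562 - \frac{7962}{1463} = - \frac{830168}{1463}$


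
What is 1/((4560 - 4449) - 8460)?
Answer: -1/8349 ≈ -0.00011977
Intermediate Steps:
1/((4560 - 4449) - 8460) = 1/(111 - 8460) = 1/(-8349) = -1/8349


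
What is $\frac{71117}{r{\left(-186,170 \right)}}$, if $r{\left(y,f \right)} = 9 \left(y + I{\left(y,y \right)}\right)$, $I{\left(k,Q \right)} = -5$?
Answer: $- \frac{71117}{1719} \approx -41.371$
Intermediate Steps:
$r{\left(y,f \right)} = -45 + 9 y$ ($r{\left(y,f \right)} = 9 \left(y - 5\right) = 9 \left(-5 + y\right) = -45 + 9 y$)
$\frac{71117}{r{\left(-186,170 \right)}} = \frac{71117}{-45 + 9 \left(-186\right)} = \frac{71117}{-45 - 1674} = \frac{71117}{-1719} = 71117 \left(- \frac{1}{1719}\right) = - \frac{71117}{1719}$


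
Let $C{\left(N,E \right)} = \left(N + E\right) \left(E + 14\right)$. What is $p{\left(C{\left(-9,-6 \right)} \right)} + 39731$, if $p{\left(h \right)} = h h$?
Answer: $54131$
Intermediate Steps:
$C{\left(N,E \right)} = \left(14 + E\right) \left(E + N\right)$ ($C{\left(N,E \right)} = \left(E + N\right) \left(14 + E\right) = \left(14 + E\right) \left(E + N\right)$)
$p{\left(h \right)} = h^{2}$
$p{\left(C{\left(-9,-6 \right)} \right)} + 39731 = \left(\left(-6\right)^{2} + 14 \left(-6\right) + 14 \left(-9\right) - -54\right)^{2} + 39731 = \left(36 - 84 - 126 + 54\right)^{2} + 39731 = \left(-120\right)^{2} + 39731 = 14400 + 39731 = 54131$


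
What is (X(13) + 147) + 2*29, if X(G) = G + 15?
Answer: 233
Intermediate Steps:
X(G) = 15 + G
(X(13) + 147) + 2*29 = ((15 + 13) + 147) + 2*29 = (28 + 147) + 58 = 175 + 58 = 233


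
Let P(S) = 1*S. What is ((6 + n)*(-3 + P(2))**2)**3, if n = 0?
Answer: 216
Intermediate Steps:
P(S) = S
((6 + n)*(-3 + P(2))**2)**3 = ((6 + 0)*(-3 + 2)**2)**3 = (6*(-1)**2)**3 = (6*1)**3 = 6**3 = 216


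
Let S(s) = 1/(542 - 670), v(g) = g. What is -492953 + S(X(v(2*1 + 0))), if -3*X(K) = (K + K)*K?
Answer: -63097985/128 ≈ -4.9295e+5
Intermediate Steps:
X(K) = -2*K²/3 (X(K) = -(K + K)*K/3 = -2*K*K/3 = -2*K²/3)
S(s) = -1/128 (S(s) = 1/(-128) = -1/128)
-492953 + S(X(v(2*1 + 0))) = -492953 - 1/128 = -63097985/128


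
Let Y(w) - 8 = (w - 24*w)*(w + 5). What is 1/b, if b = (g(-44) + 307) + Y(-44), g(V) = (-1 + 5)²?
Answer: -1/39137 ≈ -2.5551e-5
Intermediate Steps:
Y(w) = 8 - 23*w*(5 + w) (Y(w) = 8 + (w - 24*w)*(w + 5) = 8 + (-23*w)*(5 + w) = 8 - 23*w*(5 + w))
g(V) = 16 (g(V) = 4² = 16)
b = -39137 (b = (16 + 307) + (8 - 115*(-44) - 23*(-44)²) = 323 + (8 + 5060 - 23*1936) = 323 + (8 + 5060 - 44528) = 323 - 39460 = -39137)
1/b = 1/(-39137) = -1/39137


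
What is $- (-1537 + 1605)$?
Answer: $-68$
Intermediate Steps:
$- (-1537 + 1605) = \left(-1\right) 68 = -68$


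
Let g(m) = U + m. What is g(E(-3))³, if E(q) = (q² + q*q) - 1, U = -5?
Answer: 1728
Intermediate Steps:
E(q) = -1 + 2*q² (E(q) = (q² + q²) - 1 = 2*q² - 1 = -1 + 2*q²)
g(m) = -5 + m
g(E(-3))³ = (-5 + (-1 + 2*(-3)²))³ = (-5 + (-1 + 2*9))³ = (-5 + (-1 + 18))³ = (-5 + 17)³ = 12³ = 1728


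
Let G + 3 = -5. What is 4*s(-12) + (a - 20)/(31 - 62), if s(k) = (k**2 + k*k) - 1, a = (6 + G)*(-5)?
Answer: 35598/31 ≈ 1148.3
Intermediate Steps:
G = -8 (G = -3 - 5 = -8)
a = 10 (a = (6 - 8)*(-5) = -2*(-5) = 10)
s(k) = -1 + 2*k**2 (s(k) = (k**2 + k**2) - 1 = 2*k**2 - 1 = -1 + 2*k**2)
4*s(-12) + (a - 20)/(31 - 62) = 4*(-1 + 2*(-12)**2) + (10 - 20)/(31 - 62) = 4*(-1 + 2*144) - 10/(-31) = 4*(-1 + 288) - 10*(-1/31) = 4*287 + 10/31 = 1148 + 10/31 = 35598/31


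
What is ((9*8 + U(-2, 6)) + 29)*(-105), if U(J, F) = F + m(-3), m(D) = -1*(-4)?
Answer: -11655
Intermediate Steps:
m(D) = 4
U(J, F) = 4 + F (U(J, F) = F + 4 = 4 + F)
((9*8 + U(-2, 6)) + 29)*(-105) = ((9*8 + (4 + 6)) + 29)*(-105) = ((72 + 10) + 29)*(-105) = (82 + 29)*(-105) = 111*(-105) = -11655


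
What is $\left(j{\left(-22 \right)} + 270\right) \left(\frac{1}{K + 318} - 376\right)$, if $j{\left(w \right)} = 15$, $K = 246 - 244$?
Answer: $- \frac{6858183}{64} \approx -1.0716 \cdot 10^{5}$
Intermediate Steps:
$K = 2$
$\left(j{\left(-22 \right)} + 270\right) \left(\frac{1}{K + 318} - 376\right) = \left(15 + 270\right) \left(\frac{1}{2 + 318} - 376\right) = 285 \left(\frac{1}{320} - 376\right) = 285 \left(- \frac{120319}{320}\right) = - \frac{6858183}{64}$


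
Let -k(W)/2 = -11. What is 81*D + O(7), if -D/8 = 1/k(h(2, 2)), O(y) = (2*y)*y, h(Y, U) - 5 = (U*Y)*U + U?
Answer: 754/11 ≈ 68.545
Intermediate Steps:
h(Y, U) = 5 + U + Y*U**2 (h(Y, U) = 5 + ((U*Y)*U + U) = 5 + (Y*U**2 + U) = 5 + (U + Y*U**2) = 5 + U + Y*U**2)
k(W) = 22 (k(W) = -2*(-11) = 22)
O(y) = 2*y**2
D = -4/11 (D = -8/22 = -8*1/22 = -4/11 ≈ -0.36364)
81*D + O(7) = 81*(-4/11) + 2*7**2 = -324/11 + 2*49 = -324/11 + 98 = 754/11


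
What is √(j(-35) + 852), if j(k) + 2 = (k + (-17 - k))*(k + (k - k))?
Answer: 17*√5 ≈ 38.013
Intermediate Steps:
j(k) = -2 - 17*k (j(k) = -2 + (k + (-17 - k))*(k + (k - k)) = -2 - 17*(k + 0) = -2 - 17*k)
√(j(-35) + 852) = √((-2 - 17*(-35)) + 852) = √((-2 + 595) + 852) = √(593 + 852) = √1445 = 17*√5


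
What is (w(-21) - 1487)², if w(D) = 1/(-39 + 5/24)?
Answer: 1916621505241/866761 ≈ 2.2112e+6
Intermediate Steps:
w(D) = -24/931 (w(D) = 1/(-39 + 5*(1/24)) = 1/(-39 + 5/24) = 1/(-931/24) = -24/931)
(w(-21) - 1487)² = (-24/931 - 1487)² = (-1384421/931)² = 1916621505241/866761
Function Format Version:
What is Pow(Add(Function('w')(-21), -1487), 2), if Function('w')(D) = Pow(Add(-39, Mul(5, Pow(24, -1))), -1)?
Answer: Rational(1916621505241, 866761) ≈ 2.2112e+6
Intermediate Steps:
Function('w')(D) = Rational(-24, 931) (Function('w')(D) = Pow(Add(-39, Mul(5, Rational(1, 24))), -1) = Pow(Add(-39, Rational(5, 24)), -1) = Pow(Rational(-931, 24), -1) = Rational(-24, 931))
Pow(Add(Function('w')(-21), -1487), 2) = Pow(Add(Rational(-24, 931), -1487), 2) = Pow(Rational(-1384421, 931), 2) = Rational(1916621505241, 866761)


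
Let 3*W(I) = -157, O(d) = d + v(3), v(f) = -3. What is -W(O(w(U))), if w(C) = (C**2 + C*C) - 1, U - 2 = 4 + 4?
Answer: 157/3 ≈ 52.333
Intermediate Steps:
U = 10 (U = 2 + (4 + 4) = 2 + 8 = 10)
w(C) = -1 + 2*C**2 (w(C) = (C**2 + C**2) - 1 = 2*C**2 - 1 = -1 + 2*C**2)
O(d) = -3 + d (O(d) = d - 3 = -3 + d)
W(I) = -157/3 (W(I) = (1/3)*(-157) = -157/3)
-W(O(w(U))) = -1*(-157/3) = 157/3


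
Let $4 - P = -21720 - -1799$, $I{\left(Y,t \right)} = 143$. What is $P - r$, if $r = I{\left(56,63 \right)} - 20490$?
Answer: $40272$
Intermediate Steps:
$r = -20347$ ($r = 143 - 20490 = -20347$)
$P = 19925$ ($P = 4 - \left(-21720 - -1799\right) = 4 - \left(-21720 + 1799\right) = 4 - -19921 = 4 + 19921 = 19925$)
$P - r = 19925 - -20347 = 19925 + 20347 = 40272$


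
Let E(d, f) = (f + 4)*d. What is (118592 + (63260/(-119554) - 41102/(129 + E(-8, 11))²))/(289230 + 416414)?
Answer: 142938869105/854170948107 ≈ 0.16734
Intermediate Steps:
E(d, f) = d*(4 + f) (E(d, f) = (4 + f)*d = d*(4 + f))
(118592 + (63260/(-119554) - 41102/(129 + E(-8, 11))²))/(289230 + 416414) = (118592 + (63260/(-119554) - 41102/(129 - 8*(4 + 11))²))/(289230 + 416414) = (118592 + (63260*(-1/119554) - 41102/(129 - 8*15)²))/705644 = (118592 + (-31630/59777 - 41102/(129 - 120)²))*(1/705644) = (118592 + (-31630/59777 - 41102/(9²)))*(1/705644) = (118592 + (-31630/59777 - 41102/81))*(1/705644) = (118592 - 2459516284/4841937)*(1/705644) = (571755476420/4841937)*(1/705644) = 142938869105/854170948107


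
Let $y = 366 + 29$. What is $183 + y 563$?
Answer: $222568$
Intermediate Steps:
$y = 395$
$183 + y 563 = 183 + 395 \cdot 563 = 183 + 222385 = 222568$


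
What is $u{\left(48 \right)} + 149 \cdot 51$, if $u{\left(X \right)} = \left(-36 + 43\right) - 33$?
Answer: $7573$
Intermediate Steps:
$u{\left(X \right)} = -26$ ($u{\left(X \right)} = 7 - 33 = -26$)
$u{\left(48 \right)} + 149 \cdot 51 = -26 + 149 \cdot 51 = -26 + 7599 = 7573$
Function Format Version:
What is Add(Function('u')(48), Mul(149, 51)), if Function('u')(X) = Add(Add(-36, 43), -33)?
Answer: 7573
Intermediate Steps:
Function('u')(X) = -26 (Function('u')(X) = Add(7, -33) = -26)
Add(Function('u')(48), Mul(149, 51)) = Add(-26, Mul(149, 51)) = Add(-26, 7599) = 7573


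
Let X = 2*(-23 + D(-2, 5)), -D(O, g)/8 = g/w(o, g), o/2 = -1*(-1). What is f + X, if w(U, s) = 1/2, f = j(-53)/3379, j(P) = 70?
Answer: -696004/3379 ≈ -205.98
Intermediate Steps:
o = 2 (o = 2*(-1*(-1)) = 2*1 = 2)
f = 70/3379 ≈ 0.020716
w(U, s) = 1/2
D(O, g) = -16*g (D(O, g) = -8*g/1/2 = -8*g*2 = -16*g)
X = -206 (X = 2*(-23 - 16*5) = 2*(-23 - 80) = 2*(-103) = -206)
f + X = 70/3379 - 206 = -696004/3379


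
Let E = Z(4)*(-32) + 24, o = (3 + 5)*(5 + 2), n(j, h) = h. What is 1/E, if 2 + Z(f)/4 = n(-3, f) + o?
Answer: -1/7400 ≈ -0.00013514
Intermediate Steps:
o = 56 (o = 8*7 = 56)
Z(f) = 216 + 4*f (Z(f) = -8 + 4*(f + 56) = -8 + 4*(56 + f) = -8 + (224 + 4*f) = 216 + 4*f)
E = -7400 (E = (216 + 4*4)*(-32) + 24 = (216 + 16)*(-32) + 24 = 232*(-32) + 24 = -7424 + 24 = -7400)
1/E = 1/(-7400) = -1/7400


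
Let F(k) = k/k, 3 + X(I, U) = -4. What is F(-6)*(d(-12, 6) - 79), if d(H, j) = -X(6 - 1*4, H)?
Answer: -72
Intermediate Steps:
X(I, U) = -7 (X(I, U) = -3 - 4 = -7)
F(k) = 1
d(H, j) = 7 (d(H, j) = -1*(-7) = 7)
F(-6)*(d(-12, 6) - 79) = 1*(7 - 79) = 1*(-72) = -72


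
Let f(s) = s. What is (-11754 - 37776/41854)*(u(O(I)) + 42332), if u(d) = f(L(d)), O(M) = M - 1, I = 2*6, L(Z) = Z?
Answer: -10416159764178/20927 ≈ -4.9774e+8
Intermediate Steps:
I = 12
O(M) = -1 + M
u(d) = d
(-11754 - 37776/41854)*(u(O(I)) + 42332) = (-11754 - 37776/41854)*((-1 + 12) + 42332) = (-11754 - 37776*1/41854)*(11 + 42332) = (-11754 - 18888/20927)*42343 = -245994846/20927*42343 = -10416159764178/20927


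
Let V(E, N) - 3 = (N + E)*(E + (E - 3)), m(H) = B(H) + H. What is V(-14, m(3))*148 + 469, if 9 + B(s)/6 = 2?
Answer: 244077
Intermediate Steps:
B(s) = -42 (B(s) = -54 + 6*2 = -54 + 12 = -42)
m(H) = -42 + H
V(E, N) = 3 + (-3 + 2*E)*(E + N) (V(E, N) = 3 + (N + E)*(E + (E - 3)) = 3 + (E + N)*(E + (-3 + E)) = 3 + (E + N)*(-3 + 2*E) = 3 + (-3 + 2*E)*(E + N))
V(-14, m(3))*148 + 469 = (3 - 3*(-14) - 3*(-42 + 3) + 2*(-14)**2 + 2*(-14)*(-42 + 3))*148 + 469 = (3 + 42 - 3*(-39) + 2*196 + 2*(-14)*(-39))*148 + 469 = (3 + 42 + 117 + 392 + 1092)*148 + 469 = 1646*148 + 469 = 243608 + 469 = 244077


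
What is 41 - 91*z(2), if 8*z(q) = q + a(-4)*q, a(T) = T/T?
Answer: -9/2 ≈ -4.5000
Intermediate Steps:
a(T) = 1
z(q) = q/4 (z(q) = (q + 1*q)/8 = (q + q)/8 = (2*q)/8 = q/4)
41 - 91*z(2) = 41 - 91*2/4 = 41 - 91*1/2 = 41 - 91/2 = -9/2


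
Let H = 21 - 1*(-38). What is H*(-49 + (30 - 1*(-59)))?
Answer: 2360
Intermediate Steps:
H = 59 (H = 21 + 38 = 59)
H*(-49 + (30 - 1*(-59))) = 59*(-49 + (30 - 1*(-59))) = 59*(-49 + (30 + 59)) = 59*(-49 + 89) = 59*40 = 2360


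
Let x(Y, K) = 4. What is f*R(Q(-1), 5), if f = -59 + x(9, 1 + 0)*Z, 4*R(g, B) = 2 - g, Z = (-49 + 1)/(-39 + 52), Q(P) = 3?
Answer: 959/52 ≈ 18.442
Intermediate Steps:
Z = -48/13 ≈ -3.6923
R(g, B) = ½ - g/4 (R(g, B) = (2 - g)/4 = ½ - g/4)
f = -959/13 (f = -59 + 4*(-48/13) = -59 - 192/13 = -959/13 ≈ -73.769)
f*R(Q(-1), 5) = -959*(½ - ¼*3)/13 = -959*(½ - ¾)/13 = -959/13*(-¼) = 959/52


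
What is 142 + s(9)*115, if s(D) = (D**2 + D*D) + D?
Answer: 19807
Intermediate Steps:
s(D) = D + 2*D**2 (s(D) = (D**2 + D**2) + D = 2*D**2 + D = D + 2*D**2)
142 + s(9)*115 = 142 + (9*(1 + 2*9))*115 = 142 + (9*(1 + 18))*115 = 142 + (9*19)*115 = 142 + 171*115 = 142 + 19665 = 19807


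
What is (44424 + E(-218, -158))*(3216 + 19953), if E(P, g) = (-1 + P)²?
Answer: 2140468065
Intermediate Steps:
(44424 + E(-218, -158))*(3216 + 19953) = (44424 + (-1 - 218)²)*(3216 + 19953) = (44424 + (-219)²)*23169 = (44424 + 47961)*23169 = 92385*23169 = 2140468065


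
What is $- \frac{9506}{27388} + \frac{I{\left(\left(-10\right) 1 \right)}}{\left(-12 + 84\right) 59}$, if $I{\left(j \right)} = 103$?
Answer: $- \frac{9390131}{29086056} \approx -0.32284$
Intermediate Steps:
$- \frac{9506}{27388} + \frac{I{\left(\left(-10\right) 1 \right)}}{\left(-12 + 84\right) 59} = - \frac{9506}{27388} + \frac{103}{\left(-12 + 84\right) 59} = \left(-9506\right) \frac{1}{27388} + \frac{103}{72 \cdot 59} = - \frac{4753}{13694} + \frac{103}{4248} = - \frac{9390131}{29086056}$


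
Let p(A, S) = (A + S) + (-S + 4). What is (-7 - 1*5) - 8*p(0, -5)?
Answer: -44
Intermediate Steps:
p(A, S) = 4 + A (p(A, S) = (A + S) + (4 - S) = 4 + A)
(-7 - 1*5) - 8*p(0, -5) = (-7 - 1*5) - 8*(4 + 0) = (-7 - 5) - 8*4 = -12 - 32 = -44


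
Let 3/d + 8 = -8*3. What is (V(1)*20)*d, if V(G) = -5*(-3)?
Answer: -225/8 ≈ -28.125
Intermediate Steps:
V(G) = 15
d = -3/32 (d = 3/(-8 - 8*3) = 3/(-8 - 24) = 3/(-32) = 3*(-1/32) = -3/32 ≈ -0.093750)
(V(1)*20)*d = (15*20)*(-3/32) = 300*(-3/32) = -225/8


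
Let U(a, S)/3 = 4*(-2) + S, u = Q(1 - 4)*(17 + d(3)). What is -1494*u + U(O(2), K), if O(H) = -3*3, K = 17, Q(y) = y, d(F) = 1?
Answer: 80703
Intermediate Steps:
O(H) = -9
u = -54 (u = (1 - 4)*(17 + 1) = -3*18 = -54)
U(a, S) = -24 + 3*S (U(a, S) = 3*(4*(-2) + S) = 3*(-8 + S) = -24 + 3*S)
-1494*u + U(O(2), K) = -1494*(-54) + (-24 + 3*17) = 80676 + (-24 + 51) = 80676 + 27 = 80703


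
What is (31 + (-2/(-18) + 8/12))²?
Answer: 81796/81 ≈ 1009.8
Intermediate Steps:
(31 + (-2/(-18) + 8/12))² = (31 + (-2*(-1/18) + 8*(1/12)))² = (31 + (⅑ + ⅔))² = (31 + 7/9)² = (286/9)² = 81796/81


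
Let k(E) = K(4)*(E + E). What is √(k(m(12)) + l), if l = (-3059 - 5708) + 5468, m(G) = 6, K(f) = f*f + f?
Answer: I*√3059 ≈ 55.308*I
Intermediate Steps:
K(f) = f + f² (K(f) = f² + f = f + f²)
k(E) = 40*E (k(E) = (4*(1 + 4))*(E + E) = (4*5)*(2*E) = 20*(2*E) = 40*E)
l = -3299 (l = -8767 + 5468 = -3299)
√(k(m(12)) + l) = √(40*6 - 3299) = √(240 - 3299) = √(-3059) = I*√3059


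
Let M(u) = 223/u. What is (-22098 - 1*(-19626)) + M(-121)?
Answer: -299335/121 ≈ -2473.8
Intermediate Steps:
(-22098 - 1*(-19626)) + M(-121) = (-22098 - 1*(-19626)) + 223/(-121) = (-22098 + 19626) + 223*(-1/121) = -2472 - 223/121 = -299335/121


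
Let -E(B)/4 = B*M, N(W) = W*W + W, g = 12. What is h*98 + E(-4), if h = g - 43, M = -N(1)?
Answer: -3070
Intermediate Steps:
N(W) = W + W² (N(W) = W² + W = W + W²)
M = -2 (M = -(1 + 1) = -2 ≈ -2.0000)
E(B) = 8*B (E(B) = -4*B*(-2) = -(-8)*B = 8*B)
h = -31 (h = 12 - 43 = -31)
h*98 + E(-4) = -31*98 + 8*(-4) = -3038 - 32 = -3070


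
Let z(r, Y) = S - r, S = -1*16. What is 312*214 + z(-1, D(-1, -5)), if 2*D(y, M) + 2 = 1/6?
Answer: 66753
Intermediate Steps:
D(y, M) = -11/12 (D(y, M) = -1 + (1/2)/6 = -1 + (1/2)*(1/6) = -1 + 1/12 = -11/12)
S = -16
z(r, Y) = -16 - r
312*214 + z(-1, D(-1, -5)) = 312*214 + (-16 - 1*(-1)) = 66768 + (-16 + 1) = 66768 - 15 = 66753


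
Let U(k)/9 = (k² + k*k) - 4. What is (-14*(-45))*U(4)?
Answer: 158760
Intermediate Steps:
U(k) = -36 + 18*k² (U(k) = 9*((k² + k*k) - 4) = 9*((k² + k²) - 4) = 9*(2*k² - 4) = 9*(-4 + 2*k²) = -36 + 18*k²)
(-14*(-45))*U(4) = (-14*(-45))*(-36 + 18*4²) = 630*(-36 + 18*16) = 630*(-36 + 288) = 630*252 = 158760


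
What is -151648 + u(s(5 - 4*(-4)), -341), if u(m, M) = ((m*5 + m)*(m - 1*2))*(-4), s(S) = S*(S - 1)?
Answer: -4365088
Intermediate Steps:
s(S) = S*(-1 + S)
u(m, M) = -24*m*(-2 + m) (u(m, M) = ((5*m + m)*(m - 2))*(-4) = ((6*m)*(-2 + m))*(-4) = (6*m*(-2 + m))*(-4) = -24*m*(-2 + m))
-151648 + u(s(5 - 4*(-4)), -341) = -151648 + 24*((5 - 4*(-4))*(-1 + (5 - 4*(-4))))*(2 - (5 - 4*(-4))*(-1 + (5 - 4*(-4)))) = -151648 + 24*((5 + 16)*(-1 + (5 + 16)))*(2 - (5 + 16)*(-1 + (5 + 16))) = -151648 + 24*(21*(-1 + 21))*(2 - 21*(-1 + 21)) = -151648 + 24*(21*20)*(2 - 21*20) = -151648 + 24*420*(2 - 1*420) = -151648 + 24*420*(2 - 420) = -151648 + 24*420*(-418) = -151648 - 4213440 = -4365088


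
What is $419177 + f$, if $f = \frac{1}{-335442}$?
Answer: $\frac{140609571233}{335442} \approx 4.1918 \cdot 10^{5}$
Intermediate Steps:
$f = - \frac{1}{335442} \approx -2.9811 \cdot 10^{-6}$
$419177 + f = 419177 - \frac{1}{335442} = \frac{140609571233}{335442}$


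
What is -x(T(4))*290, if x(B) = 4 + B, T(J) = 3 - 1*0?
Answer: -2030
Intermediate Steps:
T(J) = 3 (T(J) = 3 + 0 = 3)
-x(T(4))*290 = -(4 + 3)*290 = -1*7*290 = -7*290 = -2030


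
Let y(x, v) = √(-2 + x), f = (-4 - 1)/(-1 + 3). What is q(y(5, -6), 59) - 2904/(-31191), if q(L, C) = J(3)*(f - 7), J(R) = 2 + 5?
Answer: -1380865/20794 ≈ -66.407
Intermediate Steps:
J(R) = 7
f = -5/2 ≈ -2.5000
q(L, C) = -133/2 (q(L, C) = 7*(-5/2 - 7) = 7*(-19/2) = -133/2)
q(y(5, -6), 59) - 2904/(-31191) = -133/2 - 2904/(-31191) = -133/2 - 2904*(-1)/31191 = -133/2 - 1*(-968/10397) = -133/2 + 968/10397 = -1380865/20794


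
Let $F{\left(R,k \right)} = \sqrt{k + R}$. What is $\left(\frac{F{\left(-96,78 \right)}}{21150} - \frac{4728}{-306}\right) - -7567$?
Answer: $\frac{386705}{51} + \frac{i \sqrt{2}}{7050} \approx 7582.5 + 0.0002006 i$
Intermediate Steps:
$F{\left(R,k \right)} = \sqrt{R + k}$
$\left(\frac{F{\left(-96,78 \right)}}{21150} - \frac{4728}{-306}\right) - -7567 = \left(\frac{\sqrt{-96 + 78}}{21150} - \frac{4728}{-306}\right) - -7567 = \left(\sqrt{-18} \cdot \frac{1}{21150} - - \frac{788}{51}\right) + 7567 = \left(3 i \sqrt{2} \cdot \frac{1}{21150} + \frac{788}{51}\right) + 7567 = \left(\frac{i \sqrt{2}}{7050} + \frac{788}{51}\right) + 7567 = \left(\frac{788}{51} + \frac{i \sqrt{2}}{7050}\right) + 7567 = \frac{386705}{51} + \frac{i \sqrt{2}}{7050}$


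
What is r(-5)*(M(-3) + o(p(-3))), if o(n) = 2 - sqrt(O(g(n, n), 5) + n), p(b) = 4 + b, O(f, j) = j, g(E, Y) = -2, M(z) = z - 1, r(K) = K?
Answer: 10 + 5*sqrt(6) ≈ 22.247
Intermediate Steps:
M(z) = -1 + z
o(n) = 2 - sqrt(5 + n)
r(-5)*(M(-3) + o(p(-3))) = -5*((-1 - 3) + (2 - sqrt(5 + (4 - 3)))) = -5*(-4 + (2 - sqrt(5 + 1))) = -5*(-4 + (2 - sqrt(6))) = -5*(-2 - sqrt(6)) = 10 + 5*sqrt(6)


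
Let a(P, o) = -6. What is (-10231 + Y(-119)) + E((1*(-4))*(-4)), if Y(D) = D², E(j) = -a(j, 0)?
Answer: 3936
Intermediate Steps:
E(j) = 6 (E(j) = -1*(-6) = 6)
(-10231 + Y(-119)) + E((1*(-4))*(-4)) = (-10231 + (-119)²) + 6 = (-10231 + 14161) + 6 = 3930 + 6 = 3936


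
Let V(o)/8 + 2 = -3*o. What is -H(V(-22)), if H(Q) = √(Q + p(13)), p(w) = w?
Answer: -5*√21 ≈ -22.913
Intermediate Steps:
V(o) = -16 - 24*o (V(o) = -16 + 8*(-3*o) = -16 - 24*o)
H(Q) = √(13 + Q) (H(Q) = √(Q + 13) = √(13 + Q))
-H(V(-22)) = -√(13 + (-16 - 24*(-22))) = -√(13 + (-16 + 528)) = -√(13 + 512) = -√525 = -5*√21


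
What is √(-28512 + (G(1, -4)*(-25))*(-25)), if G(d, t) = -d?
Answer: I*√29137 ≈ 170.7*I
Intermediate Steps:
√(-28512 + (G(1, -4)*(-25))*(-25)) = √(-28512 + (-1*1*(-25))*(-25)) = √(-28512 - 1*(-25)*(-25)) = √(-28512 + 25*(-25)) = √(-28512 - 625) = √(-29137) = I*√29137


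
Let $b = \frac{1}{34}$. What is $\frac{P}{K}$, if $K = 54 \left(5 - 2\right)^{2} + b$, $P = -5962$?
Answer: $- \frac{202708}{16525} \approx -12.267$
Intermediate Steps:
$b = \frac{1}{34} \approx 0.029412$
$K = \frac{16525}{34}$ ($K = 54 \left(5 - 2\right)^{2} + \frac{1}{34} = 54 \cdot 3^{2} + \frac{1}{34} = 54 \cdot 9 + \frac{1}{34} = 486 + \frac{1}{34} = \frac{16525}{34} \approx 486.03$)
$\frac{P}{K} = - \frac{5962}{\frac{16525}{34}} = \left(-5962\right) \frac{34}{16525} = - \frac{202708}{16525}$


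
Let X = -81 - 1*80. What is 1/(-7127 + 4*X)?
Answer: -1/7771 ≈ -0.00012868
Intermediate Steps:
X = -161 (X = -81 - 80 = -161)
1/(-7127 + 4*X) = 1/(-7127 + 4*(-161)) = 1/(-7127 - 644) = 1/(-7771) = -1/7771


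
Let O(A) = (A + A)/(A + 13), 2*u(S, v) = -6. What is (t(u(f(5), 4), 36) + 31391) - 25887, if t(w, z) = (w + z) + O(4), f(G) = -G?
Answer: 94137/17 ≈ 5537.5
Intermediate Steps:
u(S, v) = -3 (u(S, v) = (½)*(-6) = -3)
O(A) = 2*A/(13 + A) (O(A) = (2*A)/(13 + A) = 2*A/(13 + A))
t(w, z) = 8/17 + w + z (t(w, z) = (w + z) + 2*4/(13 + 4) = (w + z) + 2*4/17 = (w + z) + 2*4*(1/17) = (w + z) + 8/17 = 8/17 + w + z)
(t(u(f(5), 4), 36) + 31391) - 25887 = ((8/17 - 3 + 36) + 31391) - 25887 = (569/17 + 31391) - 25887 = 534216/17 - 25887 = 94137/17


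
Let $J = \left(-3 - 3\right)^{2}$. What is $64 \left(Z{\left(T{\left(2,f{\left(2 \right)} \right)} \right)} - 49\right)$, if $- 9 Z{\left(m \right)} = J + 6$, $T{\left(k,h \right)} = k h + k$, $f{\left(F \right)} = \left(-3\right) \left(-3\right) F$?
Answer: $- \frac{10304}{3} \approx -3434.7$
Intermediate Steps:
$J = 36$ ($J = \left(-6\right)^{2} = 36$)
$f{\left(F \right)} = 9 F$
$T{\left(k,h \right)} = k + h k$ ($T{\left(k,h \right)} = h k + k = k + h k$)
$Z{\left(m \right)} = - \frac{14}{3}$ ($Z{\left(m \right)} = - \frac{36 + 6}{9} = \left(- \frac{1}{9}\right) 42 = - \frac{14}{3}$)
$64 \left(Z{\left(T{\left(2,f{\left(2 \right)} \right)} \right)} - 49\right) = 64 \left(- \frac{14}{3} - 49\right) = 64 \left(- \frac{161}{3}\right) = - \frac{10304}{3}$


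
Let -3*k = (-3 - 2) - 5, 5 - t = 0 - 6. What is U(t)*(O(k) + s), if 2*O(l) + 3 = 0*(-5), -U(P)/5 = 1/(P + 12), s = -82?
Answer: 835/46 ≈ 18.152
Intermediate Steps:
t = 11 (t = 5 - (0 - 6) = 5 - 1*(-6) = 5 + 6 = 11)
k = 10/3 (k = -((-3 - 2) - 5)/3 = -(-5 - 5)/3 = -⅓*(-10) = 10/3 ≈ 3.3333)
U(P) = -5/(12 + P) (U(P) = -5/(P + 12) = -5/(12 + P))
O(l) = -3/2 (O(l) = -3/2 + (0*(-5))/2 = -3/2 + (½)*0 = -3/2 + 0 = -3/2)
U(t)*(O(k) + s) = (-5/(12 + 11))*(-3/2 - 82) = -5/23*(-167/2) = 835/46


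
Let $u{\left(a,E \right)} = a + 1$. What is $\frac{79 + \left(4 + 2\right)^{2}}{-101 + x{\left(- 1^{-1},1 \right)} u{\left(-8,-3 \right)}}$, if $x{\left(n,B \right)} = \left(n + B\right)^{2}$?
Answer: $- \frac{115}{101} \approx -1.1386$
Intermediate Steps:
$x{\left(n,B \right)} = \left(B + n\right)^{2}$
$u{\left(a,E \right)} = 1 + a$
$\frac{79 + \left(4 + 2\right)^{2}}{-101 + x{\left(- 1^{-1},1 \right)} u{\left(-8,-3 \right)}} = \frac{79 + \left(4 + 2\right)^{2}}{-101 + \left(1 - 1^{-1}\right)^{2} \left(1 - 8\right)} = \frac{79 + 6^{2}}{-101 + \left(1 - 1\right)^{2} \left(-7\right)} = \frac{79 + 36}{-101 + \left(1 - 1\right)^{2} \left(-7\right)} = \frac{115}{-101 + 0^{2} \left(-7\right)} = \frac{115}{-101 + 0 \left(-7\right)} = \frac{115}{-101 + 0} = \frac{115}{-101} = 115 \left(- \frac{1}{101}\right) = - \frac{115}{101}$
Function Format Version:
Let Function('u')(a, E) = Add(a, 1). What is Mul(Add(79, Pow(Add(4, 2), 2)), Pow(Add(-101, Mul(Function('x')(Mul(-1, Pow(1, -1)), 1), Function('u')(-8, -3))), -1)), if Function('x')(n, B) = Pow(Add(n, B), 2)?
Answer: Rational(-115, 101) ≈ -1.1386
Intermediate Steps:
Function('x')(n, B) = Pow(Add(B, n), 2)
Function('u')(a, E) = Add(1, a)
Mul(Add(79, Pow(Add(4, 2), 2)), Pow(Add(-101, Mul(Function('x')(Mul(-1, Pow(1, -1)), 1), Function('u')(-8, -3))), -1)) = Mul(Add(79, Pow(Add(4, 2), 2)), Pow(Add(-101, Mul(Pow(Add(1, Mul(-1, Pow(1, -1))), 2), Add(1, -8))), -1)) = Mul(Add(79, Pow(6, 2)), Pow(Add(-101, Mul(Pow(Add(1, Mul(-1, 1)), 2), -7)), -1)) = Mul(Add(79, 36), Pow(Add(-101, Mul(Pow(Add(1, -1), 2), -7)), -1)) = Mul(115, Pow(Add(-101, Mul(Pow(0, 2), -7)), -1)) = Mul(115, Pow(Add(-101, Mul(0, -7)), -1)) = Mul(115, Pow(Add(-101, 0), -1)) = Mul(115, Pow(-101, -1)) = Mul(115, Rational(-1, 101)) = Rational(-115, 101)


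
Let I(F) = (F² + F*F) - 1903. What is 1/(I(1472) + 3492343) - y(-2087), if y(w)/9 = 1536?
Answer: -108159086591/7824008 ≈ -13824.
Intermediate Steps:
I(F) = -1903 + 2*F² (I(F) = (F² + F²) - 1903 = 2*F² - 1903 = -1903 + 2*F²)
y(w) = 13824 (y(w) = 9*1536 = 13824)
1/(I(1472) + 3492343) - y(-2087) = 1/((-1903 + 2*1472²) + 3492343) - 1*13824 = 1/((-1903 + 2*2166784) + 3492343) - 13824 = 1/((-1903 + 4333568) + 3492343) - 13824 = 1/(4331665 + 3492343) - 13824 = 1/7824008 - 13824 = -108159086591/7824008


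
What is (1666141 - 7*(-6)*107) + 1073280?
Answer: 2743915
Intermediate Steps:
(1666141 - 7*(-6)*107) + 1073280 = (1666141 + 42*107) + 1073280 = (1666141 + 4494) + 1073280 = 1670635 + 1073280 = 2743915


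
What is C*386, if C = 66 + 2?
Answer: 26248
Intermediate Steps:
C = 68
C*386 = 68*386 = 26248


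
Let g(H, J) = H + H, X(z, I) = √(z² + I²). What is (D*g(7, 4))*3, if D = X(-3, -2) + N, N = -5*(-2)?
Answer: 420 + 42*√13 ≈ 571.43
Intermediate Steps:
X(z, I) = √(I² + z²)
g(H, J) = 2*H
N = 10
D = 10 + √13 (D = √((-2)² + (-3)²) + 10 = √(4 + 9) + 10 = √13 + 10 = 10 + √13 ≈ 13.606)
(D*g(7, 4))*3 = ((10 + √13)*(2*7))*3 = ((10 + √13)*14)*3 = (140 + 14*√13)*3 = 420 + 42*√13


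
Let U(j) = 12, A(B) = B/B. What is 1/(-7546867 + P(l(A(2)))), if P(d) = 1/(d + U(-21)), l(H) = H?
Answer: -13/98109270 ≈ -1.3251e-7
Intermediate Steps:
A(B) = 1
P(d) = 1/(12 + d) (P(d) = 1/(d + 12) = 1/(12 + d))
1/(-7546867 + P(l(A(2)))) = 1/(-7546867 + 1/(12 + 1)) = 1/(-7546867 + 1/13) = 1/(-98109270/13) = -13/98109270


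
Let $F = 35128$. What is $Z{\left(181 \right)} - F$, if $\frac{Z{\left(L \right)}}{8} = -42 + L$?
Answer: $-34016$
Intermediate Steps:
$Z{\left(L \right)} = -336 + 8 L$ ($Z{\left(L \right)} = 8 \left(-42 + L\right) = -336 + 8 L$)
$Z{\left(181 \right)} - F = \left(-336 + 8 \cdot 181\right) - 35128 = \left(-336 + 1448\right) - 35128 = 1112 - 35128 = -34016$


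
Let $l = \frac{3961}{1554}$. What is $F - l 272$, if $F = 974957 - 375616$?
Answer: $\frac{465149261}{777} \approx 5.9865 \cdot 10^{5}$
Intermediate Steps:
$l = \frac{3961}{1554}$ ($l = 3961 \cdot \frac{1}{1554} = \frac{3961}{1554} \approx 2.5489$)
$F = 599341$ ($F = 974957 - 375616 = 599341$)
$F - l 272 = 599341 - \frac{3961}{1554} \cdot 272 = 599341 - \frac{538696}{777} = \frac{465149261}{777}$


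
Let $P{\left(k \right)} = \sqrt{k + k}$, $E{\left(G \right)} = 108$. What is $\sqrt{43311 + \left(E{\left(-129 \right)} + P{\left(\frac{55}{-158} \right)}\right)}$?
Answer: $\frac{\sqrt{270977979 + 79 i \sqrt{4345}}}{79} \approx 208.37 + 0.0020022 i$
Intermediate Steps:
$P{\left(k \right)} = \sqrt{2} \sqrt{k}$ ($P{\left(k \right)} = \sqrt{2 k} = \sqrt{2} \sqrt{k}$)
$\sqrt{43311 + \left(E{\left(-129 \right)} + P{\left(\frac{55}{-158} \right)}\right)} = \sqrt{43311 + \left(108 + \sqrt{2} \sqrt{\frac{55}{-158}}\right)} = \sqrt{43311 + \left(108 + \sqrt{2} \sqrt{55 \left(- \frac{1}{158}\right)}\right)} = \sqrt{43311 + \left(108 + \sqrt{2} \sqrt{- \frac{55}{158}}\right)} = \sqrt{43311 + \left(108 + \sqrt{2} \frac{i \sqrt{8690}}{158}\right)} = \sqrt{43311 + \left(108 + \frac{i \sqrt{4345}}{79}\right)} = \sqrt{43419 + \frac{i \sqrt{4345}}{79}}$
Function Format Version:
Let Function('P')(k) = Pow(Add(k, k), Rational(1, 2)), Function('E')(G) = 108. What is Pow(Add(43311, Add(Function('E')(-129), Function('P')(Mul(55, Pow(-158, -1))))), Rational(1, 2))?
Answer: Mul(Rational(1, 79), Pow(Add(270977979, Mul(79, I, Pow(4345, Rational(1, 2)))), Rational(1, 2))) ≈ Add(208.37, Mul(0.0020022, I))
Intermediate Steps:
Function('P')(k) = Mul(Pow(2, Rational(1, 2)), Pow(k, Rational(1, 2))) (Function('P')(k) = Pow(Mul(2, k), Rational(1, 2)) = Mul(Pow(2, Rational(1, 2)), Pow(k, Rational(1, 2))))
Pow(Add(43311, Add(Function('E')(-129), Function('P')(Mul(55, Pow(-158, -1))))), Rational(1, 2)) = Pow(Add(43311, Add(108, Mul(Pow(2, Rational(1, 2)), Pow(Mul(55, Pow(-158, -1)), Rational(1, 2))))), Rational(1, 2)) = Pow(Add(43311, Add(108, Mul(Pow(2, Rational(1, 2)), Pow(Mul(55, Rational(-1, 158)), Rational(1, 2))))), Rational(1, 2)) = Pow(Add(43311, Add(108, Mul(Pow(2, Rational(1, 2)), Pow(Rational(-55, 158), Rational(1, 2))))), Rational(1, 2)) = Pow(Add(43311, Add(108, Mul(Pow(2, Rational(1, 2)), Mul(Rational(1, 158), I, Pow(8690, Rational(1, 2)))))), Rational(1, 2)) = Pow(Add(43311, Add(108, Mul(Rational(1, 79), I, Pow(4345, Rational(1, 2))))), Rational(1, 2)) = Pow(Add(43419, Mul(Rational(1, 79), I, Pow(4345, Rational(1, 2)))), Rational(1, 2))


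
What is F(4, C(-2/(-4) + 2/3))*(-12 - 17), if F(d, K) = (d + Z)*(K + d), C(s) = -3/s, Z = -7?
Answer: 870/7 ≈ 124.29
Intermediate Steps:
F(d, K) = (-7 + d)*(K + d) (F(d, K) = (d - 7)*(K + d) = (-7 + d)*(K + d))
F(4, C(-2/(-4) + 2/3))*(-12 - 17) = (4² - (-21)/(-2/(-4) + 2/3) - 7*4 - 3/(-2/(-4) + 2/3)*4)*(-12 - 17) = (16 - (-21)/(-2*(-¼) + 2*(⅓)) - 28 - 3/(-2*(-¼) + 2*(⅓))*4)*(-29) = (16 - (-21)/(½ + ⅔) - 28 - 3/(½ + ⅔)*4)*(-29) = (16 - (-21)/7/6 - 28 - 3/7/6*4)*(-29) = (16 - (-21)*6/7 - 28 - 3*6/7*4)*(-29) = (16 - 7*(-18/7) - 28 - 18/7*4)*(-29) = (16 + 18 - 28 - 72/7)*(-29) = -30/7*(-29) = 870/7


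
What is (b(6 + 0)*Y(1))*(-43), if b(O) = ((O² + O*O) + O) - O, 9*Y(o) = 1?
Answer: -344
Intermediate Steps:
Y(o) = ⅑ (Y(o) = (⅑)*1 = ⅑)
b(O) = 2*O² (b(O) = ((O² + O²) + O) - O = (2*O² + O) - O = (O + 2*O²) - O = 2*O²)
(b(6 + 0)*Y(1))*(-43) = ((2*(6 + 0)²)*(⅑))*(-43) = ((2*6²)*(⅑))*(-43) = ((2*36)*(⅑))*(-43) = (72*(⅑))*(-43) = 8*(-43) = -344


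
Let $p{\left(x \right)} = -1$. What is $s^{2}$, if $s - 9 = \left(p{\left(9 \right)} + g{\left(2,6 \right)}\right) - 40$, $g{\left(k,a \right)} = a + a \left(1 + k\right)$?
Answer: $64$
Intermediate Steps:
$s = -8$ ($s = 9 - \left(41 - 6 \left(2 + 2\right)\right) = 9 + \left(\left(-1 + 6 \cdot 4\right) - 40\right) = 9 + \left(\left(-1 + 24\right) - 40\right) = 9 + \left(23 - 40\right) = 9 - 17 = -8$)
$s^{2} = \left(-8\right)^{2} = 64$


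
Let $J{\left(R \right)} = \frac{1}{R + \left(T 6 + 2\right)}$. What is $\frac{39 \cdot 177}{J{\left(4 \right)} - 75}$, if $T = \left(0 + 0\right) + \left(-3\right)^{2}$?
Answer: $- \frac{414180}{4499} \approx -92.06$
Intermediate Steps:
$T = 9$ ($T = 0 + 9 = 9$)
$J{\left(R \right)} = \frac{1}{56 + R}$ ($J{\left(R \right)} = \frac{1}{R + \left(9 \cdot 6 + 2\right)} = \frac{1}{R + \left(54 + 2\right)} = \frac{1}{R + 56} = \frac{1}{56 + R}$)
$\frac{39 \cdot 177}{J{\left(4 \right)} - 75} = \frac{39 \cdot 177}{\frac{1}{56 + 4} - 75} = \frac{6903}{\frac{1}{60} - 75} = \frac{6903}{- \frac{4499}{60}} = 6903 \left(- \frac{60}{4499}\right) = - \frac{414180}{4499}$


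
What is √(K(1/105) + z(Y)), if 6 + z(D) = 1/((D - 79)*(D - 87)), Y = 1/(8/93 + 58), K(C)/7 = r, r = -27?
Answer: I*√96760716127592221095215/22275752985 ≈ 13.964*I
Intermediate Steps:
K(C) = -189 (K(C) = 7*(-27) = -189)
Y = 93/5402 (Y = 1/(8*(1/93) + 58) = 1/(8/93 + 58) = 1/(5402/93) = 93/5402 ≈ 0.017216)
z(D) = -6 + 1/((-87 + D)*(-79 + D)) (z(D) = -6 + 1/((D - 79)*(D - 87)) = -6 + 1/((-79 + D)*(-87 + D)) = -6 + 1/((-87 + D)*(-79 + D)))
√(K(1/105) + z(Y)) = √(-189 + (-41237 - 6*(93/5402)² + 996*(93/5402))/(6873 + (93/5402)² - 166*93/5402)) = √(-189 + (-41237 - 6*8649/29181604 + 46314/2701)/(6873 + 8649/29181604 - 7719/2701)) = √(-189 + (-41237 - 25947/14590802 + 46314/2701)/(200481776865/29181604)) = √(-189 + (29181604/200481776865)*(-601430739793/14590802)) = √(-189 - 1202861479586/200481776865) = √(-39093917307071/200481776865) = I*√96760716127592221095215/22275752985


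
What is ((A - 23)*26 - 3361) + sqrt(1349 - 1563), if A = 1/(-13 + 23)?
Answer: -19782/5 + I*sqrt(214) ≈ -3956.4 + 14.629*I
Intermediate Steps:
A = 1/10 ≈ 0.10000
((A - 23)*26 - 3361) + sqrt(1349 - 1563) = ((1/10 - 23)*26 - 3361) + sqrt(1349 - 1563) = (-229/10*26 - 3361) + sqrt(-214) = (-2977/5 - 3361) + I*sqrt(214) = -19782/5 + I*sqrt(214)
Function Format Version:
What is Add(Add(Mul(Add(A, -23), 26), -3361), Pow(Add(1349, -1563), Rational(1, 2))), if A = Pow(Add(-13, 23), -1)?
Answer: Add(Rational(-19782, 5), Mul(I, Pow(214, Rational(1, 2)))) ≈ Add(-3956.4, Mul(14.629, I))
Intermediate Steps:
A = Rational(1, 10) (A = Pow(10, -1) = Rational(1, 10) ≈ 0.10000)
Add(Add(Mul(Add(A, -23), 26), -3361), Pow(Add(1349, -1563), Rational(1, 2))) = Add(Add(Mul(Add(Rational(1, 10), -23), 26), -3361), Pow(Add(1349, -1563), Rational(1, 2))) = Add(Add(Mul(Rational(-229, 10), 26), -3361), Pow(-214, Rational(1, 2))) = Add(Add(Rational(-2977, 5), -3361), Mul(I, Pow(214, Rational(1, 2)))) = Add(Rational(-19782, 5), Mul(I, Pow(214, Rational(1, 2))))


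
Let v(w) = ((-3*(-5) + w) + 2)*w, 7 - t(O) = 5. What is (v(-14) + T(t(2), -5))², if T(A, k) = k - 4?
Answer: 2601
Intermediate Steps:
t(O) = 2 (t(O) = 7 - 1*5 = 7 - 5 = 2)
T(A, k) = -4 + k
v(w) = w*(17 + w) (v(w) = ((15 + w) + 2)*w = (17 + w)*w = w*(17 + w))
(v(-14) + T(t(2), -5))² = (-14*(17 - 14) + (-4 - 5))² = (-14*3 - 9)² = (-42 - 9)² = (-51)² = 2601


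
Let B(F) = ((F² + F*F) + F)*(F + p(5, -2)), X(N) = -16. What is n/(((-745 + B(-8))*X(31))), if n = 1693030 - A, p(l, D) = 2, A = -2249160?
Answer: 394219/2344 ≈ 168.18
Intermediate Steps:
n = 3942190 (n = 1693030 - 1*(-2249160) = 1693030 + 2249160 = 3942190)
B(F) = (2 + F)*(F + 2*F²) (B(F) = ((F² + F*F) + F)*(F + 2) = ((F² + F²) + F)*(2 + F) = (2*F² + F)*(2 + F) = (F + 2*F²)*(2 + F) = (2 + F)*(F + 2*F²))
n/(((-745 + B(-8))*X(31))) = 3942190/(((-745 - 8*(2 + 2*(-8)² + 5*(-8)))*(-16))) = 3942190/(((-745 - 8*(2 + 2*64 - 40))*(-16))) = 3942190/(((-745 - 8*(2 + 128 - 40))*(-16))) = 3942190/(((-745 - 8*90)*(-16))) = 3942190/(((-745 - 720)*(-16))) = 3942190/((-1465*(-16))) = 3942190/23440 = 3942190*(1/23440) = 394219/2344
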